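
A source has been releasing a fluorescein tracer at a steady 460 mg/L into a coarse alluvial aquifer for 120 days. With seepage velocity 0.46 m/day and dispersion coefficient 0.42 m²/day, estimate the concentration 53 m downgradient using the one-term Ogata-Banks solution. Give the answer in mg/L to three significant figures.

For a continuous step input, C/C₀ ≈ ½·erfc((x−vt)/(2√(Dt))).
vt = 0.46 × 120 = 55.2 m and 2√(Dt) = 2√(0.42 × 120) = 14.20 m.
Argument (x−vt)/(2√(Dt)) = (53 − 55.2)/14.20 = -0.1549; ½·erfc(-0.1549) = 0.5867.
C = 460 × 0.5867 = 270 mg/L.

270 mg/L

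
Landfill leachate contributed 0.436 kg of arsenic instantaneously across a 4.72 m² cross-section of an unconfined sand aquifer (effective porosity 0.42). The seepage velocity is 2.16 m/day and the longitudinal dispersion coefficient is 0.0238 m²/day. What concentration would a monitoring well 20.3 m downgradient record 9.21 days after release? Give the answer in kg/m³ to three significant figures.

For an instantaneous plane source, C(x,t) = M/(n_e·A·√(4πDt)) · exp(−(x−vt)²/(4Dt)), with n_e·A the pore (flow) area.
Plume center vt = 2.16 × 9.21 = 19.8936 m, so the well at 20.3 m is 0.4064 m downgradient of the peak.
√(4πDt) = 1.660 m, giving peak height M/(n_e·A·√(4πDt)) = 0.436/(0.42 × 4.72 × 1.660) = 0.1325 kg/m³.
(x−vt)²/(4Dt) = (0.4064)²/(4 × 0.0238 × 9.21) = 0.1884; exp(−0.1884) = 0.8283.
C = 0.1325 × 0.8283 = 0.110 kg/m³.

0.110 kg/m³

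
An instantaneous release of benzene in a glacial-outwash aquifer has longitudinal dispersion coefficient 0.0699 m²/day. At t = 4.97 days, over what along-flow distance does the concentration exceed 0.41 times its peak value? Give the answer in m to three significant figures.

The plume is Gaussian with σ = √(2Dt) = √(2 × 0.0699 × 4.97) = 0.8336 m.
C/C_peak = exp(−Δx²/(2σ²)) = 0.41 ⇒ Δx = σ·√(−2 ln 0.41) = 0.8336 × 1.335 = 1.113 m.
Width = 2Δx = 2.23 m.

2.23 m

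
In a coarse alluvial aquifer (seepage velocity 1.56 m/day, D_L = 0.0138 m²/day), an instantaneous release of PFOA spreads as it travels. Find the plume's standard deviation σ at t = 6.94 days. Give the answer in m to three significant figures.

0.438 m

Dispersive spreading gives a Gaussian with σ² = 2Dt; advection only shifts the center.
σ = √(2 × 0.0138 × 6.94) = 0.438 m.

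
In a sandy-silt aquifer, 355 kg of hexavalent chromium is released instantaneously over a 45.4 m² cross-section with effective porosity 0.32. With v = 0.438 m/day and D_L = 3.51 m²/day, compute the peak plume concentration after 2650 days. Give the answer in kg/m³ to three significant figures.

The peak of an instantaneous 1D plume sits at x = vt; there the Gaussian factor is 1 and C_max = M/(n_e·A·√(4πDt)), where n_e·A is the pore area the mass is dissolved in.
√(4πDt) = √(4π × 3.51 × 2650) = 341.9 m, so C_max = 355/(0.32 × 45.4 × 341.9) = 0.0715 kg/m³.

0.0715 kg/m³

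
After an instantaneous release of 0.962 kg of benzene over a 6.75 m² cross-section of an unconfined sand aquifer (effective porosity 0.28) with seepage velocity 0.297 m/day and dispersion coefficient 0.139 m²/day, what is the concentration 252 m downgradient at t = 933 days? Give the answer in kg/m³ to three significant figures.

For an instantaneous plane source, C(x,t) = M/(n_e·A·√(4πDt)) · exp(−(x−vt)²/(4Dt)), with n_e·A the pore (flow) area.
Plume center vt = 0.297 × 933 = 277.101 m, so the well at 252 m is 25.101 m upgradient of the peak.
√(4πDt) = 40.37 m, giving peak height M/(n_e·A·√(4πDt)) = 0.962/(0.28 × 6.75 × 40.37) = 0.01261 kg/m³.
(x−vt)²/(4Dt) = (-25.101)²/(4 × 0.139 × 933) = 1.215; exp(−1.215) = 0.2967.
C = 0.01261 × 0.2967 = 0.00374 kg/m³.

0.00374 kg/m³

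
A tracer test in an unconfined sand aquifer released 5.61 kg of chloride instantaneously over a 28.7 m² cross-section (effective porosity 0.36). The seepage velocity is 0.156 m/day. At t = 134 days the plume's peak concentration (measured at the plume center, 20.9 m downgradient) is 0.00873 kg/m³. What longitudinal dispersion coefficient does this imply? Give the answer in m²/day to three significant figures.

At the plume center C_max = M/(n_e·A·√(4πDt)), so D = M²/(4πt·(n_e·A·C_max)²).
n_e·A·C_max = 0.36 × 28.7 × 0.00873 = 0.09020 kg/m.
D = 5.61²/(4π × 134 × 0.09020²) = 2.30 m²/day.

2.30 m²/day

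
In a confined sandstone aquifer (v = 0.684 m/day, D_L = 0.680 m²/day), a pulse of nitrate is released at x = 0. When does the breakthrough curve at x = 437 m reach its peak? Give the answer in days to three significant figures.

637 days

For the 1D instantaneous-source solution, setting ∂C/∂t = 0 at fixed x gives v²t² + 2Dt − x² = 0, so t = (√(D² + v²x²) − D)/v².
√(D² + v²x²) = √(0.680² + 0.684² × 437²) = 298.9; v² = 0.467856.
t = (298.9 − 0.680)/0.467856 = 637 days (vs. the pure-advection estimate x/v = 639 d).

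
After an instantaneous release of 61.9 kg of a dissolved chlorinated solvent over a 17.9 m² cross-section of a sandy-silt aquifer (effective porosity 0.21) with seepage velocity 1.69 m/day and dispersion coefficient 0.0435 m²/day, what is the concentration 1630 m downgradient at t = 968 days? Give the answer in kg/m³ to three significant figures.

For an instantaneous plane source, C(x,t) = M/(n_e·A·√(4πDt)) · exp(−(x−vt)²/(4Dt)), with n_e·A the pore (flow) area.
Plume center vt = 1.69 × 968 = 1635.92 m, so the well at 1630 m is 5.92 m upgradient of the peak.
√(4πDt) = 23.00 m, giving peak height M/(n_e·A·√(4πDt)) = 61.9/(0.21 × 17.9 × 23.00) = 0.7160 kg/m³.
(x−vt)²/(4Dt) = (-5.92)²/(4 × 0.0435 × 968) = 0.2081; exp(−0.2081) = 0.8121.
C = 0.7160 × 0.8121 = 0.581 kg/m³.

0.581 kg/m³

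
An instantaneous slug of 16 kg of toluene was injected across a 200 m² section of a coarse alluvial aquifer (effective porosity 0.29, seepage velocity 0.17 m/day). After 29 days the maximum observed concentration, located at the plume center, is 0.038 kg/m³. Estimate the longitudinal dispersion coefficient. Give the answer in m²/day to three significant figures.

At the plume center C_max = M/(n_e·A·√(4πDt)), so D = M²/(4πt·(n_e·A·C_max)²).
n_e·A·C_max = 0.29 × 200 × 0.038 = 2.204 kg/m.
D = 16²/(4π × 29 × 2.204²) = 0.145 m²/day.

0.145 m²/day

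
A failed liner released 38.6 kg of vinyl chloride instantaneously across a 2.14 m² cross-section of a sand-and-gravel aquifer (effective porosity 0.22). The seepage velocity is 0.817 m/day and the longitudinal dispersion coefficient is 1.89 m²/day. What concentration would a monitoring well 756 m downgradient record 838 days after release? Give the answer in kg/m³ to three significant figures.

0.260 kg/m³

For an instantaneous plane source, C(x,t) = M/(n_e·A·√(4πDt)) · exp(−(x−vt)²/(4Dt)), with n_e·A the pore (flow) area.
Plume center vt = 0.817 × 838 = 684.646 m, so the well at 756 m is 71.354 m downgradient of the peak.
√(4πDt) = 141.1 m, giving peak height M/(n_e·A·√(4πDt)) = 38.6/(0.22 × 2.14 × 141.1) = 0.5811 kg/m³.
(x−vt)²/(4Dt) = (71.354)²/(4 × 1.89 × 838) = 0.8037; exp(−0.8037) = 0.4477.
C = 0.5811 × 0.4477 = 0.260 kg/m³.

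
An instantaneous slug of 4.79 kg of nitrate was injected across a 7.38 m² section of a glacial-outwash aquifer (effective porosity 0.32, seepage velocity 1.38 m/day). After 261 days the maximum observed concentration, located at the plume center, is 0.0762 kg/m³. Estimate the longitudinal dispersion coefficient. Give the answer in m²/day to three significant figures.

0.216 m²/day

At the plume center C_max = M/(n_e·A·√(4πDt)), so D = M²/(4πt·(n_e·A·C_max)²).
n_e·A·C_max = 0.32 × 7.38 × 0.0762 = 0.1800 kg/m.
D = 4.79²/(4π × 261 × 0.1800²) = 0.216 m²/day.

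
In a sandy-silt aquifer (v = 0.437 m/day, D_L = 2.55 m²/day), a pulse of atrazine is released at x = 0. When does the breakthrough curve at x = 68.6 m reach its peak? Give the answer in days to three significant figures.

For the 1D instantaneous-source solution, setting ∂C/∂t = 0 at fixed x gives v²t² + 2Dt − x² = 0, so t = (√(D² + v²x²) − D)/v².
√(D² + v²x²) = √(2.55² + 0.437² × 68.6²) = 30.09; v² = 0.190969.
t = (30.09 − 2.55)/0.190969 = 144 days (vs. the pure-advection estimate x/v = 157 d).

144 days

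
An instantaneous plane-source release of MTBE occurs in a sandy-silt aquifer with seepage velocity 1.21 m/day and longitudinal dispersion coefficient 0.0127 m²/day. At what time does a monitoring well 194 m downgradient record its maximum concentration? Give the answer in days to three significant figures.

For the 1D instantaneous-source solution, setting ∂C/∂t = 0 at fixed x gives v²t² + 2Dt − x² = 0, so t = (√(D² + v²x²) − D)/v².
√(D² + v²x²) = √(0.0127² + 1.21² × 194²) = 234.7; v² = 1.4641.
t = (234.7 − 0.0127)/1.4641 = 160 days (vs. the pure-advection estimate x/v = 160 d).

160 days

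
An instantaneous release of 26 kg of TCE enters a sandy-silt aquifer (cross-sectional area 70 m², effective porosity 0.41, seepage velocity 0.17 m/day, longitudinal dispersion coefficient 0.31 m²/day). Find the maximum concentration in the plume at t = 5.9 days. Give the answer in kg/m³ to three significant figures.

The peak of an instantaneous 1D plume sits at x = vt; there the Gaussian factor is 1 and C_max = M/(n_e·A·√(4πDt)), where n_e·A is the pore area the mass is dissolved in.
√(4πDt) = √(4π × 0.31 × 5.9) = 4.794 m, so C_max = 26/(0.41 × 70 × 4.794) = 0.189 kg/m³.

0.189 kg/m³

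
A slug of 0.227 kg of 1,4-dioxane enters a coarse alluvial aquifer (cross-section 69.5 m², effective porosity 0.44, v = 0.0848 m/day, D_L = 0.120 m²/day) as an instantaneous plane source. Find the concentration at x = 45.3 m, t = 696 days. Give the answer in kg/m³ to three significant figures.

0.000130 kg/m³

For an instantaneous plane source, C(x,t) = M/(n_e·A·√(4πDt)) · exp(−(x−vt)²/(4Dt)), with n_e·A the pore (flow) area.
Plume center vt = 0.0848 × 696 = 59.0208 m, so the well at 45.3 m is 13.7208 m upgradient of the peak.
√(4πDt) = 32.40 m, giving peak height M/(n_e·A·√(4πDt)) = 0.227/(0.44 × 69.5 × 32.40) = 0.0002291 kg/m³.
(x−vt)²/(4Dt) = (-13.7208)²/(4 × 0.120 × 696) = 0.5635; exp(−0.5635) = 0.5692.
C = 0.0002291 × 0.5692 = 0.000130 kg/m³.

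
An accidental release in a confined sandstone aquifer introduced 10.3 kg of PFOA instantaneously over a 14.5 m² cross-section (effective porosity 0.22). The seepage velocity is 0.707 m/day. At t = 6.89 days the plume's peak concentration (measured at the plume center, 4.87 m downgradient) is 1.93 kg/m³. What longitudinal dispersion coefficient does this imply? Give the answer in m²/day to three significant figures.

At the plume center C_max = M/(n_e·A·√(4πDt)), so D = M²/(4πt·(n_e·A·C_max)²).
n_e·A·C_max = 0.22 × 14.5 × 1.93 = 6.157 kg/m.
D = 10.3²/(4π × 6.89 × 6.157²) = 0.0323 m²/day.

0.0323 m²/day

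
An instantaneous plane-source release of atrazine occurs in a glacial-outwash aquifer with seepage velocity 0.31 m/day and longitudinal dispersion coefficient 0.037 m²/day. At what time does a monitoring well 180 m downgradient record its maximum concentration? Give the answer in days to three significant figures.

580 days

For the 1D instantaneous-source solution, setting ∂C/∂t = 0 at fixed x gives v²t² + 2Dt − x² = 0, so t = (√(D² + v²x²) − D)/v².
√(D² + v²x²) = √(0.037² + 0.31² × 180²) = 55.80; v² = 0.0961.
t = (55.80 − 0.037)/0.0961 = 580 days (vs. the pure-advection estimate x/v = 581 d).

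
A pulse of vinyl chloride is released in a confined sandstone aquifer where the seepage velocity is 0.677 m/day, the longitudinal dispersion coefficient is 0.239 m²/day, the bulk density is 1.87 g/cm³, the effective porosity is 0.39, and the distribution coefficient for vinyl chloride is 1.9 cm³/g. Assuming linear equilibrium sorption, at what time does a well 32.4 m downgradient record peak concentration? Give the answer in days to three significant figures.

Retardation factor R = 1 + ρ_b·K_d/n = 1 + 1.87 × 1.9/0.39 = 10.11.
Sorption retards both mechanisms: v_R = v/R = 0.06696 m/day, D_R = D/R = 0.02364 m²/day.
Peak time from v_R²t² + 2D_R t − x² = 0: t = (√(D_R² + v_R²x²) − D_R)/v_R².
√(D_R² + v_R²x²) = √(0.02364² + 0.06696² × 32.4²) = 2.170; v_R² = 0.004484.
t = (2.170 − 0.02364)/0.004484 = 479 days.

479 days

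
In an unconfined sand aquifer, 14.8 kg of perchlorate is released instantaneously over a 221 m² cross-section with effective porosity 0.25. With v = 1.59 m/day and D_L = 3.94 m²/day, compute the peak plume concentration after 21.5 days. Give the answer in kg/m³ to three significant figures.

The peak of an instantaneous 1D plume sits at x = vt; there the Gaussian factor is 1 and C_max = M/(n_e·A·√(4πDt)), where n_e·A is the pore area the mass is dissolved in.
√(4πDt) = √(4π × 3.94 × 21.5) = 32.63 m, so C_max = 14.8/(0.25 × 221 × 32.63) = 0.00821 kg/m³.

0.00821 kg/m³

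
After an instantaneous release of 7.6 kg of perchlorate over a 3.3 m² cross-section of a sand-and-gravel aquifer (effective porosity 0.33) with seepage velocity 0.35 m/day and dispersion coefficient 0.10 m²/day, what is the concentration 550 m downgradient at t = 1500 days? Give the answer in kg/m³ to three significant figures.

0.0567 kg/m³

For an instantaneous plane source, C(x,t) = M/(n_e·A·√(4πDt)) · exp(−(x−vt)²/(4Dt)), with n_e·A the pore (flow) area.
Plume center vt = 0.35 × 1500 = 525 m, so the well at 550 m is 25 m downgradient of the peak.
√(4πDt) = 43.42 m, giving peak height M/(n_e·A·√(4πDt)) = 7.6/(0.33 × 3.3 × 43.42) = 0.1607 kg/m³.
(x−vt)²/(4Dt) = (25)²/(4 × 0.10 × 1500) = 1.042; exp(−1.042) = 0.3527.
C = 0.1607 × 0.3527 = 0.0567 kg/m³.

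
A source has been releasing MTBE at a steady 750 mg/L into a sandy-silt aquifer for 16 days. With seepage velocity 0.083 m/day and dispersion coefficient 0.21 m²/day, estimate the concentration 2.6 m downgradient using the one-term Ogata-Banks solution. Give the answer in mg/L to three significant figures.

For a continuous step input, C/C₀ ≈ ½·erfc((x−vt)/(2√(Dt))).
vt = 0.083 × 16 = 1.328 m and 2√(Dt) = 2√(0.21 × 16) = 3.666 m.
Argument (x−vt)/(2√(Dt)) = (2.6 − 1.328)/3.666 = 0.3470; ½·erfc(0.3470) = 0.3118.
C = 750 × 0.3118 = 234 mg/L.

234 mg/L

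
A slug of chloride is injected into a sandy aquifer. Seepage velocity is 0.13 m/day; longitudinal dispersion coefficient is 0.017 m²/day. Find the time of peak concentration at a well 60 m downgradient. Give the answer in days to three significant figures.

461 days

For the 1D instantaneous-source solution, setting ∂C/∂t = 0 at fixed x gives v²t² + 2Dt − x² = 0, so t = (√(D² + v²x²) − D)/v².
√(D² + v²x²) = √(0.017² + 0.13² × 60²) = 7.800; v² = 0.0169.
t = (7.800 − 0.017)/0.0169 = 461 days (vs. the pure-advection estimate x/v = 462 d).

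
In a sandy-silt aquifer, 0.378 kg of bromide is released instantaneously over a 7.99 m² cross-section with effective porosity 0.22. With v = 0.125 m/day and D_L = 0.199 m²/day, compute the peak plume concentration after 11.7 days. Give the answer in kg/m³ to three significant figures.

The peak of an instantaneous 1D plume sits at x = vt; there the Gaussian factor is 1 and C_max = M/(n_e·A·√(4πDt)), where n_e·A is the pore area the mass is dissolved in.
√(4πDt) = √(4π × 0.199 × 11.7) = 5.409 m, so C_max = 0.378/(0.22 × 7.99 × 5.409) = 0.0398 kg/m³.

0.0398 kg/m³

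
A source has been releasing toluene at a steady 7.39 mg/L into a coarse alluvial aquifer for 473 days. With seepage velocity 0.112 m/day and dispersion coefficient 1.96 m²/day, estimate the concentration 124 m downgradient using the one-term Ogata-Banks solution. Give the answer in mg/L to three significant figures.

0.366 mg/L

For a continuous step input, C/C₀ ≈ ½·erfc((x−vt)/(2√(Dt))).
vt = 0.112 × 473 = 52.976 m and 2√(Dt) = 2√(1.96 × 473) = 60.90 m.
Argument (x−vt)/(2√(Dt)) = (124 − 52.976)/60.90 = 1.166; ½·erfc(1.166) = 0.04958.
C = 7.39 × 0.04958 = 0.366 mg/L.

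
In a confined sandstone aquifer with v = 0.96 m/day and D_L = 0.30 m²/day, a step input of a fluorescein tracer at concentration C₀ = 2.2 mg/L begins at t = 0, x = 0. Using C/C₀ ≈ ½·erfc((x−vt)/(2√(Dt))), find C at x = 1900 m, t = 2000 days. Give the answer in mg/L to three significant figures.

1.58 mg/L

For a continuous step input, C/C₀ ≈ ½·erfc((x−vt)/(2√(Dt))).
vt = 0.96 × 2000 = 1920 m and 2√(Dt) = 2√(0.30 × 2000) = 48.99 m.
Argument (x−vt)/(2√(Dt)) = (1900 − 1920)/48.99 = -0.4082; ½·erfc(-0.4082) = 0.7181.
C = 2.2 × 0.7181 = 1.58 mg/L.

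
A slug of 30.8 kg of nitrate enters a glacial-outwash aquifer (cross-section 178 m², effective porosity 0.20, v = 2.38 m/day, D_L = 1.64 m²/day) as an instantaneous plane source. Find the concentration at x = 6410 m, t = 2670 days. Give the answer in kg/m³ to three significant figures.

For an instantaneous plane source, C(x,t) = M/(n_e·A·√(4πDt)) · exp(−(x−vt)²/(4Dt)), with n_e·A the pore (flow) area.
Plume center vt = 2.38 × 2670 = 6354.6 m, so the well at 6410 m is 55.4 m downgradient of the peak.
√(4πDt) = 234.6 m, giving peak height M/(n_e·A·√(4πDt)) = 30.8/(0.20 × 178 × 234.6) = 0.003688 kg/m³.
(x−vt)²/(4Dt) = (55.4)²/(4 × 1.64 × 2670) = 0.1752; exp(−0.1752) = 0.8393.
C = 0.003688 × 0.8393 = 0.00310 kg/m³.

0.00310 kg/m³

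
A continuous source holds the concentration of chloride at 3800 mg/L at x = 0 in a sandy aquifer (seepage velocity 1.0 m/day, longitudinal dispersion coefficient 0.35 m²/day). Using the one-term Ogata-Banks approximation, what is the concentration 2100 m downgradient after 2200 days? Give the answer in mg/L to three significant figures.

3780 mg/L

For a continuous step input, C/C₀ ≈ ½·erfc((x−vt)/(2√(Dt))).
vt = 1.0 × 2200 = 2200 m and 2√(Dt) = 2√(0.35 × 2200) = 55.50 m.
Argument (x−vt)/(2√(Dt)) = (2100 − 2200)/55.50 = -1.802; ½·erfc(-1.802) = 0.9946.
C = 3800 × 0.9946 = 3780 mg/L.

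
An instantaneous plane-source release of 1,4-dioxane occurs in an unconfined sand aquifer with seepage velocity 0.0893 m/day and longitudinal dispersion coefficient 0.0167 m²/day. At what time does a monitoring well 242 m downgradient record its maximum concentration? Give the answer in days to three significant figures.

2710 days

For the 1D instantaneous-source solution, setting ∂C/∂t = 0 at fixed x gives v²t² + 2Dt − x² = 0, so t = (√(D² + v²x²) − D)/v².
√(D² + v²x²) = √(0.0167² + 0.0893² × 242²) = 21.61; v² = 0.00797449.
t = (21.61 − 0.0167)/0.00797449 = 2710 days (vs. the pure-advection estimate x/v = 2710 d).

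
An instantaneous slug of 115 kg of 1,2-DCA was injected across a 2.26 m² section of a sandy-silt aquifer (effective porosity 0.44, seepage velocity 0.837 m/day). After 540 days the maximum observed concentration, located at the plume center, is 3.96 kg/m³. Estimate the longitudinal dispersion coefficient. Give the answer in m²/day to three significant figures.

0.126 m²/day

At the plume center C_max = M/(n_e·A·√(4πDt)), so D = M²/(4πt·(n_e·A·C_max)²).
n_e·A·C_max = 0.44 × 2.26 × 3.96 = 3.938 kg/m.
D = 115²/(4π × 540 × 3.938²) = 0.126 m²/day.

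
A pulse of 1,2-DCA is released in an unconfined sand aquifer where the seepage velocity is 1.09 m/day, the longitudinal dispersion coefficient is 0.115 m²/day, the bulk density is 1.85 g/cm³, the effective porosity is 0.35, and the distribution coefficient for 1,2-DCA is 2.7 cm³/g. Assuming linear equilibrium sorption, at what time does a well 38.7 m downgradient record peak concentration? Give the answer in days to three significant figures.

Retardation factor R = 1 + ρ_b·K_d/n = 1 + 1.85 × 2.7/0.35 = 15.27.
Sorption retards both mechanisms: v_R = v/R = 0.07138 m/day, D_R = D/R = 0.007531 m²/day.
Peak time from v_R²t² + 2D_R t − x² = 0: t = (√(D_R² + v_R²x²) − D_R)/v_R².
√(D_R² + v_R²x²) = √(0.007531² + 0.07138² × 38.7²) = 2.762; v_R² = 0.005095.
t = (2.762 − 0.007531)/0.005095 = 541 days.

541 days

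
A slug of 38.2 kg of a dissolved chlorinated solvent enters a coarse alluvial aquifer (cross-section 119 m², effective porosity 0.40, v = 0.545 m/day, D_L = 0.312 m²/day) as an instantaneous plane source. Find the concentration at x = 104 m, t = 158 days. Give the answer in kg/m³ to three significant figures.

0.00636 kg/m³

For an instantaneous plane source, C(x,t) = M/(n_e·A·√(4πDt)) · exp(−(x−vt)²/(4Dt)), with n_e·A the pore (flow) area.
Plume center vt = 0.545 × 158 = 86.11 m, so the well at 104 m is 17.89 m downgradient of the peak.
√(4πDt) = 24.89 m, giving peak height M/(n_e·A·√(4πDt)) = 38.2/(0.40 × 119 × 24.89) = 0.03224 kg/m³.
(x−vt)²/(4Dt) = (17.89)²/(4 × 0.312 × 158) = 1.623; exp(−1.623) = 0.1973.
C = 0.03224 × 0.1973 = 0.00636 kg/m³.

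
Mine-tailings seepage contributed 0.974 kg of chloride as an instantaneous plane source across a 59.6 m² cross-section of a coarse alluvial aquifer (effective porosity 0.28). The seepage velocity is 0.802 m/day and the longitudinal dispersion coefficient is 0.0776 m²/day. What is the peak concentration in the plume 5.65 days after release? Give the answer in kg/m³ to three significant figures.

The peak of an instantaneous 1D plume sits at x = vt; there the Gaussian factor is 1 and C_max = M/(n_e·A·√(4πDt)), where n_e·A is the pore area the mass is dissolved in.
√(4πDt) = √(4π × 0.0776 × 5.65) = 2.347 m, so C_max = 0.974/(0.28 × 59.6 × 2.347) = 0.0249 kg/m³.

0.0249 kg/m³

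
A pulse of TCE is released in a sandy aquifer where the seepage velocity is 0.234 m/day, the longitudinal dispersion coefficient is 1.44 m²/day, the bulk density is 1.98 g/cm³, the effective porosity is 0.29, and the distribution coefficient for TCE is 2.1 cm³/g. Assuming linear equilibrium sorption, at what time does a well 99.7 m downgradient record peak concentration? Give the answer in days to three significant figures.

6140 days

Retardation factor R = 1 + ρ_b·K_d/n = 1 + 1.98 × 2.1/0.29 = 15.34.
Sorption retards both mechanisms: v_R = v/R = 0.01525 m/day, D_R = D/R = 0.09387 m²/day.
Peak time from v_R²t² + 2D_R t − x² = 0: t = (√(D_R² + v_R²x²) − D_R)/v_R².
√(D_R² + v_R²x²) = √(0.09387² + 0.01525² × 99.7²) = 1.523; v_R² = 0.0002326.
t = (1.523 − 0.09387)/0.0002326 = 6140 days.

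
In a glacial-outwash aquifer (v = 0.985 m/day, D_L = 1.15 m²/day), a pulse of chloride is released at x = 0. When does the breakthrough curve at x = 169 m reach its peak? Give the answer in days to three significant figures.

For the 1D instantaneous-source solution, setting ∂C/∂t = 0 at fixed x gives v²t² + 2Dt − x² = 0, so t = (√(D² + v²x²) − D)/v².
√(D² + v²x²) = √(1.15² + 0.985² × 169²) = 166.5; v² = 0.970225.
t = (166.5 − 1.15)/0.970225 = 170 days (vs. the pure-advection estimate x/v = 172 d).

170 days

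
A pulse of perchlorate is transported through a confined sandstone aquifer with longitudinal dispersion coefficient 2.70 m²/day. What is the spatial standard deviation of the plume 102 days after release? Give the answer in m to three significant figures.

Dispersive spreading gives a Gaussian with σ² = 2Dt; advection only shifts the center.
σ = √(2 × 2.70 × 102) = 23.5 m.

23.5 m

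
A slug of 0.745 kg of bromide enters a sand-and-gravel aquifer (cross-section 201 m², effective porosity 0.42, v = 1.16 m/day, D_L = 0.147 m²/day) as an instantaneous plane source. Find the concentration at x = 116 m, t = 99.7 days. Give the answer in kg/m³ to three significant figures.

For an instantaneous plane source, C(x,t) = M/(n_e·A·√(4πDt)) · exp(−(x−vt)²/(4Dt)), with n_e·A the pore (flow) area.
Plume center vt = 1.16 × 99.7 = 115.652 m, so the well at 116 m is 0.348 m downgradient of the peak.
√(4πDt) = 13.57 m, giving peak height M/(n_e·A·√(4πDt)) = 0.745/(0.42 × 201 × 13.57) = 0.0006503 kg/m³.
(x−vt)²/(4Dt) = (0.348)²/(4 × 0.147 × 99.7) = 0.002066; exp(−0.002066) = 0.9979.
C = 0.0006503 × 0.9979 = 0.000649 kg/m³.

0.000649 kg/m³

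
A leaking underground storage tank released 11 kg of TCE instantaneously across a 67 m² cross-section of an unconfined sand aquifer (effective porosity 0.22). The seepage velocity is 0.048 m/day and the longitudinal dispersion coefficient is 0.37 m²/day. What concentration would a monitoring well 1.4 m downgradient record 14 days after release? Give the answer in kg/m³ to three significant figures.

For an instantaneous plane source, C(x,t) = M/(n_e·A·√(4πDt)) · exp(−(x−vt)²/(4Dt)), with n_e·A the pore (flow) area.
Plume center vt = 0.048 × 14 = 0.672 m, so the well at 1.4 m is 0.728 m downgradient of the peak.
√(4πDt) = 8.068 m, giving peak height M/(n_e·A·√(4πDt)) = 11/(0.22 × 67 × 8.068) = 0.09250 kg/m³.
(x−vt)²/(4Dt) = (0.728)²/(4 × 0.37 × 14) = 0.02558; exp(−0.02558) = 0.9747.
C = 0.09250 × 0.9747 = 0.0902 kg/m³.

0.0902 kg/m³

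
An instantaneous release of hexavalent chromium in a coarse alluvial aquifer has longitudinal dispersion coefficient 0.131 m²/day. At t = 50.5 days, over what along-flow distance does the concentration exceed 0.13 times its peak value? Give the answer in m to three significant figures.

The plume is Gaussian with σ = √(2Dt) = √(2 × 0.131 × 50.5) = 3.637 m.
C/C_peak = exp(−Δx²/(2σ²)) = 0.13 ⇒ Δx = σ·√(−2 ln 0.13) = 3.637 × 2.020 = 7.347 m.
Width = 2Δx = 14.7 m.

14.7 m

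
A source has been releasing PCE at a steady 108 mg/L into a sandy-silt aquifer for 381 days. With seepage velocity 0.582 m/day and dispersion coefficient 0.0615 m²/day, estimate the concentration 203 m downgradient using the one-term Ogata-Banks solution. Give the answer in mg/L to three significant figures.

For a continuous step input, C/C₀ ≈ ½·erfc((x−vt)/(2√(Dt))).
vt = 0.582 × 381 = 221.742 m and 2√(Dt) = 2√(0.0615 × 381) = 9.681 m.
Argument (x−vt)/(2√(Dt)) = (203 − 221.742)/9.681 = -1.936; ½·erfc(-1.936) = 0.9969.
C = 108 × 0.9969 = 108 mg/L.

108 mg/L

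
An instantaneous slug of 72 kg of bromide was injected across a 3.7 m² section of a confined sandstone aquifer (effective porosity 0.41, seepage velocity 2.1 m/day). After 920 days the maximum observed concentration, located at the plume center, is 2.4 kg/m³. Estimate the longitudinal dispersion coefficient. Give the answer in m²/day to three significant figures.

At the plume center C_max = M/(n_e·A·√(4πDt)), so D = M²/(4πt·(n_e·A·C_max)²).
n_e·A·C_max = 0.41 × 3.7 × 2.4 = 3.641 kg/m.
D = 72²/(4π × 920 × 3.641²) = 0.0338 m²/day.

0.0338 m²/day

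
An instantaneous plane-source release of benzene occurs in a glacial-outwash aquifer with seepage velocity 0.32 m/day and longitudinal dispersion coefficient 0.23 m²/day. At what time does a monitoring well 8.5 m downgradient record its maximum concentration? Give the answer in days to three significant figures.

24.4 days

For the 1D instantaneous-source solution, setting ∂C/∂t = 0 at fixed x gives v²t² + 2Dt − x² = 0, so t = (√(D² + v²x²) − D)/v².
√(D² + v²x²) = √(0.23² + 0.32² × 8.5²) = 2.730; v² = 0.1024.
t = (2.730 − 0.23)/0.1024 = 24.4 days (vs. the pure-advection estimate x/v = 26.6 d).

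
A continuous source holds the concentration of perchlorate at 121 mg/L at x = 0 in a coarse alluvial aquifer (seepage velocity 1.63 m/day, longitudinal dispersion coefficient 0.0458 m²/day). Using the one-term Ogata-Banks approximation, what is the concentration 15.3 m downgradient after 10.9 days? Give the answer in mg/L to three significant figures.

For a continuous step input, C/C₀ ≈ ½·erfc((x−vt)/(2√(Dt))).
vt = 1.63 × 10.9 = 17.767 m and 2√(Dt) = 2√(0.0458 × 10.9) = 1.413 m.
Argument (x−vt)/(2√(Dt)) = (15.3 − 17.767)/1.413 = -1.746; ½·erfc(-1.746) = 0.9932.
C = 121 × 0.9932 = 120 mg/L.

120 mg/L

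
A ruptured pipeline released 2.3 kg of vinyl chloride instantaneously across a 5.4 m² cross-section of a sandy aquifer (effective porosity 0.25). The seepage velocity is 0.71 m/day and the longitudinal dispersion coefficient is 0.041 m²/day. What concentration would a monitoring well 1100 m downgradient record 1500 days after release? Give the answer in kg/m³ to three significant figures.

0.000421 kg/m³

For an instantaneous plane source, C(x,t) = M/(n_e·A·√(4πDt)) · exp(−(x−vt)²/(4Dt)), with n_e·A the pore (flow) area.
Plume center vt = 0.71 × 1500 = 1065 m, so the well at 1100 m is 35 m downgradient of the peak.
√(4πDt) = 27.80 m, giving peak height M/(n_e·A·√(4πDt)) = 2.3/(0.25 × 5.4 × 27.80) = 0.06128 kg/m³.
(x−vt)²/(4Dt) = (35)²/(4 × 0.041 × 1500) = 4.980; exp(−4.980) = 0.006874.
C = 0.06128 × 0.006874 = 0.000421 kg/m³.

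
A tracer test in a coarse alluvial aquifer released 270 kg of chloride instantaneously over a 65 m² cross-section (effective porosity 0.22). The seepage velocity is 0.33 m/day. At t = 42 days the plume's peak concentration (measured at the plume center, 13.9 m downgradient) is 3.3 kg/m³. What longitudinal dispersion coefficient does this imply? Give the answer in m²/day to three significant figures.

At the plume center C_max = M/(n_e·A·√(4πDt)), so D = M²/(4πt·(n_e·A·C_max)²).
n_e·A·C_max = 0.22 × 65 × 3.3 = 47.19 kg/m.
D = 270²/(4π × 42 × 47.19²) = 0.0620 m²/day.

0.0620 m²/day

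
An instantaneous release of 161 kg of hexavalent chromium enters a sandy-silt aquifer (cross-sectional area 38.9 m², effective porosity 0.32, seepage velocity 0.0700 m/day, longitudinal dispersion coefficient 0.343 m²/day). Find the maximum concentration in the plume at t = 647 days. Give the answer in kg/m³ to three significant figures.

0.245 kg/m³

The peak of an instantaneous 1D plume sits at x = vt; there the Gaussian factor is 1 and C_max = M/(n_e·A·√(4πDt)), where n_e·A is the pore area the mass is dissolved in.
√(4πDt) = √(4π × 0.343 × 647) = 52.81 m, so C_max = 161/(0.32 × 38.9 × 52.81) = 0.245 kg/m³.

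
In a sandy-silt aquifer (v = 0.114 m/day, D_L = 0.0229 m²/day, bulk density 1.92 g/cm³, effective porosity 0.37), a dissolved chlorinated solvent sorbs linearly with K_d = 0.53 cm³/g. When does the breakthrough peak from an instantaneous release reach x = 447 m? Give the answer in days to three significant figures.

Retardation factor R = 1 + ρ_b·K_d/n = 1 + 1.92 × 0.53/0.37 = 3.750.
Sorption retards both mechanisms: v_R = v/R = 0.03040 m/day, D_R = D/R = 0.006107 m²/day.
Peak time from v_R²t² + 2D_R t − x² = 0: t = (√(D_R² + v_R²x²) − D_R)/v_R².
√(D_R² + v_R²x²) = √(0.006107² + 0.03040² × 447²) = 13.59; v_R² = 0.0009242.
t = (13.59 − 0.006107)/0.0009242 = 14700 days.

14700 days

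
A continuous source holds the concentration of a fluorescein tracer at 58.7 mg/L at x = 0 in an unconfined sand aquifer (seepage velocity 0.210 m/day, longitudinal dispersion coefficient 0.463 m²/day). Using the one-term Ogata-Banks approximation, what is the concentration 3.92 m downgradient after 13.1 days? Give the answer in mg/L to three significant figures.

21.6 mg/L

For a continuous step input, C/C₀ ≈ ½·erfc((x−vt)/(2√(Dt))).
vt = 0.210 × 13.1 = 2.751 m and 2√(Dt) = 2√(0.463 × 13.1) = 4.926 m.
Argument (x−vt)/(2√(Dt)) = (3.92 − 2.751)/4.926 = 0.2373; ½·erfc(0.2373) = 0.3686.
C = 58.7 × 0.3686 = 21.6 mg/L.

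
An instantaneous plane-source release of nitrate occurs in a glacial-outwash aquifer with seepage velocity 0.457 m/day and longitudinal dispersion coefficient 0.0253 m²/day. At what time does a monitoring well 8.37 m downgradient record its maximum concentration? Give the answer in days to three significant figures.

18.2 days

For the 1D instantaneous-source solution, setting ∂C/∂t = 0 at fixed x gives v²t² + 2Dt − x² = 0, so t = (√(D² + v²x²) − D)/v².
√(D² + v²x²) = √(0.0253² + 0.457² × 8.37²) = 3.825; v² = 0.208849.
t = (3.825 − 0.0253)/0.208849 = 18.2 days (vs. the pure-advection estimate x/v = 18.3 d).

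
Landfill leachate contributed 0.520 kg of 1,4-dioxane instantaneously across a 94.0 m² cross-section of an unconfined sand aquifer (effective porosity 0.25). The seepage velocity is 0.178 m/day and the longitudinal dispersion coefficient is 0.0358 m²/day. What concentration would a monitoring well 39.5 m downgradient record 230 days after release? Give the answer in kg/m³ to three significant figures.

0.00204 kg/m³

For an instantaneous plane source, C(x,t) = M/(n_e·A·√(4πDt)) · exp(−(x−vt)²/(4Dt)), with n_e·A the pore (flow) area.
Plume center vt = 0.178 × 230 = 40.94 m, so the well at 39.5 m is 1.44 m upgradient of the peak.
√(4πDt) = 10.17 m, giving peak height M/(n_e·A·√(4πDt)) = 0.520/(0.25 × 94.0 × 10.17) = 0.002176 kg/m³.
(x−vt)²/(4Dt) = (-1.44)²/(4 × 0.0358 × 230) = 0.06296; exp(−0.06296) = 0.9390.
C = 0.002176 × 0.9390 = 0.00204 kg/m³.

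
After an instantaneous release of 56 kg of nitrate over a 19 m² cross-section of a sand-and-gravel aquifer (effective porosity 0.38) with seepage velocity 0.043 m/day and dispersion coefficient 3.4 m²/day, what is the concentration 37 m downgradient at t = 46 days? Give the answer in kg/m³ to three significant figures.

0.0246 kg/m³

For an instantaneous plane source, C(x,t) = M/(n_e·A·√(4πDt)) · exp(−(x−vt)²/(4Dt)), with n_e·A the pore (flow) area.
Plume center vt = 0.043 × 46 = 1.978 m, so the well at 37 m is 35.022 m downgradient of the peak.
√(4πDt) = 44.33 m, giving peak height M/(n_e·A·√(4πDt)) = 56/(0.38 × 19 × 44.33) = 0.1750 kg/m³.
(x−vt)²/(4Dt) = (35.022)²/(4 × 3.4 × 46) = 1.961; exp(−1.961) = 0.1407.
C = 0.1750 × 0.1407 = 0.0246 kg/m³.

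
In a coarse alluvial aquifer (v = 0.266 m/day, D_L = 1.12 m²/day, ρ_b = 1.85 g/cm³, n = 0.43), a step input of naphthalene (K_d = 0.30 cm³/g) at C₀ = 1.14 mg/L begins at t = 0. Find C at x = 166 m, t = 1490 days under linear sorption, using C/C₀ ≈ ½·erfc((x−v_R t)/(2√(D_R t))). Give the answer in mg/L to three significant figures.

0.653 mg/L

Retardation factor R = 1 + ρ_b·K_d/n = 1 + 1.85 × 0.30/0.43 = 2.291.
Sorption retards both mechanisms: v_R = v/R = 0.1161 m/day, D_R = D/R = 0.4889 m²/day.
v_R·t = 0.1161 × 1490 = 172.989 m; 2√(D_R t) = 53.98 m; argument = (166 − 172.989)/53.98 = -0.1295.
C = C₀ × ½·erfc(-0.1295) = 1.14 × 0.5727 = 0.653 mg/L.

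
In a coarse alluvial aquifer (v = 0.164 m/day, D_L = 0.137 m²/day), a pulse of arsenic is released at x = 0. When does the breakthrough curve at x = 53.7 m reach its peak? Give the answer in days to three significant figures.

For the 1D instantaneous-source solution, setting ∂C/∂t = 0 at fixed x gives v²t² + 2Dt − x² = 0, so t = (√(D² + v²x²) − D)/v².
√(D² + v²x²) = √(0.137² + 0.164² × 53.7²) = 8.808; v² = 0.026896.
t = (8.808 − 0.137)/0.026896 = 322 days (vs. the pure-advection estimate x/v = 327 d).

322 days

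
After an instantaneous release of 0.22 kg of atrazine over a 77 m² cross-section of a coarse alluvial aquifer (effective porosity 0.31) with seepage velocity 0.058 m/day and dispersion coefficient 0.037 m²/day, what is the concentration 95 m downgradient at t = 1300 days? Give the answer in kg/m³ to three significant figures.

For an instantaneous plane source, C(x,t) = M/(n_e·A·√(4πDt)) · exp(−(x−vt)²/(4Dt)), with n_e·A the pore (flow) area.
Plume center vt = 0.058 × 1300 = 75.4 m, so the well at 95 m is 19.6 m downgradient of the peak.
√(4πDt) = 24.59 m, giving peak height M/(n_e·A·√(4πDt)) = 0.22/(0.31 × 77 × 24.59) = 0.0003748 kg/m³.
(x−vt)²/(4Dt) = (19.6)²/(4 × 0.037 × 1300) = 1.997; exp(−1.997) = 0.1357.
C = 0.0003748 × 0.1357 = 5.09e-05 kg/m³.

5.09e-05 kg/m³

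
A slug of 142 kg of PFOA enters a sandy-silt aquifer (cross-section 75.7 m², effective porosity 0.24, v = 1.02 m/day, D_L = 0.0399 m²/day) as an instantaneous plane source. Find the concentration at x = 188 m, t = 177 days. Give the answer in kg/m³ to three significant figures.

0.116 kg/m³

For an instantaneous plane source, C(x,t) = M/(n_e·A·√(4πDt)) · exp(−(x−vt)²/(4Dt)), with n_e·A the pore (flow) area.
Plume center vt = 1.02 × 177 = 180.54 m, so the well at 188 m is 7.46 m downgradient of the peak.
√(4πDt) = 9.421 m, giving peak height M/(n_e·A·√(4πDt)) = 142/(0.24 × 75.7 × 9.421) = 0.8296 kg/m³.
(x−vt)²/(4Dt) = (7.46)²/(4 × 0.0399 × 177) = 1.970; exp(−1.970) = 0.1395.
C = 0.8296 × 0.1395 = 0.116 kg/m³.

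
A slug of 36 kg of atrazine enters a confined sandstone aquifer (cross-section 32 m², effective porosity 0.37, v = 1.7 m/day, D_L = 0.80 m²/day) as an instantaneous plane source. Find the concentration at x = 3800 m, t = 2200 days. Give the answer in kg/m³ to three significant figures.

For an instantaneous plane source, C(x,t) = M/(n_e·A·√(4πDt)) · exp(−(x−vt)²/(4Dt)), with n_e·A the pore (flow) area.
Plume center vt = 1.7 × 2200 = 3740 m, so the well at 3800 m is 60 m downgradient of the peak.
√(4πDt) = 148.7 m, giving peak height M/(n_e·A·√(4πDt)) = 36/(0.37 × 32 × 148.7) = 0.02045 kg/m³.
(x−vt)²/(4Dt) = (60)²/(4 × 0.80 × 2200) = 0.5114; exp(−0.5114) = 0.5997.
C = 0.02045 × 0.5997 = 0.0123 kg/m³.

0.0123 kg/m³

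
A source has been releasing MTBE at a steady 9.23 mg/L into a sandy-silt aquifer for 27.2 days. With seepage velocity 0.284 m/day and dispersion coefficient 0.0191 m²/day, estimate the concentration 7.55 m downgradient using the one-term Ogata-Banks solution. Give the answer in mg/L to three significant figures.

For a continuous step input, C/C₀ ≈ ½·erfc((x−vt)/(2√(Dt))).
vt = 0.284 × 27.2 = 7.7248 m and 2√(Dt) = 2√(0.0191 × 27.2) = 1.442 m.
Argument (x−vt)/(2√(Dt)) = (7.55 − 7.7248)/1.442 = -0.1212; ½·erfc(-0.1212) = 0.5680.
C = 9.23 × 0.5680 = 5.24 mg/L.

5.24 mg/L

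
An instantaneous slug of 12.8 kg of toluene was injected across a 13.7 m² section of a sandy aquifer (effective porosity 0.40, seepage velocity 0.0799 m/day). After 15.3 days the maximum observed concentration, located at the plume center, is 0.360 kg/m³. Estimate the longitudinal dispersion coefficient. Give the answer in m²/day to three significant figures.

0.219 m²/day

At the plume center C_max = M/(n_e·A·√(4πDt)), so D = M²/(4πt·(n_e·A·C_max)²).
n_e·A·C_max = 0.40 × 13.7 × 0.360 = 1.973 kg/m.
D = 12.8²/(4π × 15.3 × 1.973²) = 0.219 m²/day.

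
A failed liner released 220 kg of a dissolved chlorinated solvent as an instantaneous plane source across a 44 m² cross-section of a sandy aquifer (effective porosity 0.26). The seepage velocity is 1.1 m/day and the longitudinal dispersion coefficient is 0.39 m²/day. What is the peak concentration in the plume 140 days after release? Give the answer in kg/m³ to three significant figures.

The peak of an instantaneous 1D plume sits at x = vt; there the Gaussian factor is 1 and C_max = M/(n_e·A·√(4πDt)), where n_e·A is the pore area the mass is dissolved in.
√(4πDt) = √(4π × 0.39 × 140) = 26.19 m, so C_max = 220/(0.26 × 44 × 26.19) = 0.734 kg/m³.

0.734 kg/m³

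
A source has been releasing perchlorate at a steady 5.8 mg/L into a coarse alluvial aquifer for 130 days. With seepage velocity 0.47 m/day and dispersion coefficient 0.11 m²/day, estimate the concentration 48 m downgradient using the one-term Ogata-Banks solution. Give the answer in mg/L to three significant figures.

5.76 mg/L

For a continuous step input, C/C₀ ≈ ½·erfc((x−vt)/(2√(Dt))).
vt = 0.47 × 130 = 61.1 m and 2√(Dt) = 2√(0.11 × 130) = 7.563 m.
Argument (x−vt)/(2√(Dt)) = (48 − 61.1)/7.563 = -1.732; ½·erfc(-1.732) = 0.9928.
C = 5.8 × 0.9928 = 5.76 mg/L.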